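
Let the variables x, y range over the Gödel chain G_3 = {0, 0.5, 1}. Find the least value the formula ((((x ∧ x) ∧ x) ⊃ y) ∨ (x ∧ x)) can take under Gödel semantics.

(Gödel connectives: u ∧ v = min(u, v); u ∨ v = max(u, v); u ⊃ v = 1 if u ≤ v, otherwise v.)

The minimum is attained at x = 0.5, y = 0:
  (x ∧ x) = min(0.5, 0.5) = 0.5
  ((x ∧ x) ∧ x) = min(0.5, 0.5) = 0.5
  (((x ∧ x) ∧ x) ⊃ y): 0.5 > 0, so result = 0
  (x ∧ x) = min(0.5, 0.5) = 0.5
  ((((x ∧ x) ∧ x) ⊃ y) ∨ (x ∧ x)) = max(0, 0.5) = 0.5
Checking all 9 assignments confirms none give a value below 0.50.

0.50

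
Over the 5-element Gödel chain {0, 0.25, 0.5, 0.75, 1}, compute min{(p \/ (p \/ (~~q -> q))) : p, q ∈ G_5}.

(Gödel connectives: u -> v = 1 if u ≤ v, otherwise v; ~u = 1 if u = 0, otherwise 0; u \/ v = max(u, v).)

0.25

The minimum is attained at p = 0, q = 0.25:
  ~q: Gödel ¬ of 0.25 = 0 (operand ≠ 0)
  ~~q: Gödel ¬ of 0 = 1 (operand is 0)
  (~~q -> q): 1 > 0.25, so result = 0.25
  (p \/ (~~q -> q)) = max(0, 0.25) = 0.25
  (p \/ (p \/ (~~q -> q))) = max(0, 0.25) = 0.25
Checking all 25 assignments confirms none give a value below 0.25.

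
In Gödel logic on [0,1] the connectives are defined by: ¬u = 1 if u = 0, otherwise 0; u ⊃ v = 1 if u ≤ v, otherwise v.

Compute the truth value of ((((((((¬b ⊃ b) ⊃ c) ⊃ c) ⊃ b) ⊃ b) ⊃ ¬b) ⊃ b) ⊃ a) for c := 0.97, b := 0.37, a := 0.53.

0.53

¬b: Gödel ¬ of 0.37 = 0 (operand ≠ 0)
(¬b ⊃ b): 0 ≤ 0.37, so result = 1
((¬b ⊃ b) ⊃ c): 1 > 0.97, so result = 0.97
(((¬b ⊃ b) ⊃ c) ⊃ c): 0.97 ≤ 0.97, so result = 1
((((¬b ⊃ b) ⊃ c) ⊃ c) ⊃ b): 1 > 0.37, so result = 0.37
(((((¬b ⊃ b) ⊃ c) ⊃ c) ⊃ b) ⊃ b): 0.37 ≤ 0.37, so result = 1
¬b: Gödel ¬ of 0.37 = 0 (operand ≠ 0)
((((((¬b ⊃ b) ⊃ c) ⊃ c) ⊃ b) ⊃ b) ⊃ ¬b): 1 > 0, so result = 0
(((((((¬b ⊃ b) ⊃ c) ⊃ c) ⊃ b) ⊃ b) ⊃ ¬b) ⊃ b): 0 ≤ 0.37, so result = 1
((((((((¬b ⊃ b) ⊃ c) ⊃ c) ⊃ b) ⊃ b) ⊃ ¬b) ⊃ b) ⊃ a): 1 > 0.53, so result = 0.53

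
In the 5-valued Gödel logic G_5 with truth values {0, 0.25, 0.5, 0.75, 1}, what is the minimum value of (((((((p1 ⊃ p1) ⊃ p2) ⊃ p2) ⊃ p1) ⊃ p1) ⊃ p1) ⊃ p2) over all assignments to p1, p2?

0.00

The minimum is attained at p1 = 0.25, p2 = 0:
  (p1 ⊃ p1): 0.25 ≤ 0.25, so result = 1
  ((p1 ⊃ p1) ⊃ p2): 1 > 0, so result = 0
  (((p1 ⊃ p1) ⊃ p2) ⊃ p2): 0 ≤ 0, so result = 1
  ((((p1 ⊃ p1) ⊃ p2) ⊃ p2) ⊃ p1): 1 > 0.25, so result = 0.25
  (((((p1 ⊃ p1) ⊃ p2) ⊃ p2) ⊃ p1) ⊃ p1): 0.25 ≤ 0.25, so result = 1
  ((((((p1 ⊃ p1) ⊃ p2) ⊃ p2) ⊃ p1) ⊃ p1) ⊃ p1): 1 > 0.25, so result = 0.25
  (((((((p1 ⊃ p1) ⊃ p2) ⊃ p2) ⊃ p1) ⊃ p1) ⊃ p1) ⊃ p2): 0.25 > 0, so result = 0
Checking all 25 assignments confirms none give a value below 0.00.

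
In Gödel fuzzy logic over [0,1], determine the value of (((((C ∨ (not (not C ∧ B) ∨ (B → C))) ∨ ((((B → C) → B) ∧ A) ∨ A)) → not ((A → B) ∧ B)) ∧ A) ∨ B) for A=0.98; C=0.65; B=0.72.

not C: Gödel ¬ of 0.65 = 0 (operand ≠ 0)
(not C ∧ B) = min(0, 0.72) = 0
not (not C ∧ B): Gödel ¬ of 0 = 1 (operand is 0)
(B → C): 0.72 > 0.65, so result = 0.65
(not (not C ∧ B) ∨ (B → C)) = max(1, 0.65) = 1
(C ∨ (not (not C ∧ B) ∨ (B → C))) = max(0.65, 1) = 1
(B → C): 0.72 > 0.65, so result = 0.65
((B → C) → B): 0.65 ≤ 0.72, so result = 1
(((B → C) → B) ∧ A) = min(1, 0.98) = 0.98
((((B → C) → B) ∧ A) ∨ A) = max(0.98, 0.98) = 0.98
((C ∨ (not (not C ∧ B) ∨ (B → C))) ∨ ((((B → C) → B) ∧ A) ∨ A)) = max(1, 0.98) = 1
(A → B): 0.98 > 0.72, so result = 0.72
((A → B) ∧ B) = min(0.72, 0.72) = 0.72
not ((A → B) ∧ B): Gödel ¬ of 0.72 = 0 (operand ≠ 0)
(((C ∨ (not (not C ∧ B) ∨ (B → C))) ∨ ((((B → C) → B) ∧ A) ∨ A)) → not ((A → B) ∧ B)): 1 > 0, so result = 0
((((C ∨ (not (not C ∧ B) ∨ (B → C))) ∨ ((((B → C) → B) ∧ A) ∨ A)) → not ((A → B) ∧ B)) ∧ A) = min(0, 0.98) = 0
(((((C ∨ (not (not C ∧ B) ∨ (B → C))) ∨ ((((B → C) → B) ∧ A) ∨ A)) → not ((A → B) ∧ B)) ∧ A) ∨ B) = max(0, 0.72) = 0.72

0.72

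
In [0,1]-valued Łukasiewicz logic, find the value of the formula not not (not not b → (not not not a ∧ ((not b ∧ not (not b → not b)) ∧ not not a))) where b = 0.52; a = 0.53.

0.48

not b: Łukasiewicz ¬ gives 1 − 0.52 = 0.48
not not b: Łukasiewicz ¬ gives 1 − 0.48 = 0.52
not a: Łukasiewicz ¬ gives 1 − 0.53 = 0.47
not not a: Łukasiewicz ¬ gives 1 − 0.47 = 0.53
not not not a: Łukasiewicz ¬ gives 1 − 0.53 = 0.47
not b: Łukasiewicz ¬ gives 1 − 0.52 = 0.48
not b: Łukasiewicz ¬ gives 1 − 0.52 = 0.48
not b: Łukasiewicz ¬ gives 1 − 0.52 = 0.48
(not b → not b): min(1, 1 − 0.48 + 0.48) = 1
not (not b → not b): Łukasiewicz ¬ gives 1 − 1 = 0
(not b ∧ not (not b → not b)) = min(0.48, 0) = 0
not a: Łukasiewicz ¬ gives 1 − 0.53 = 0.47
not not a: Łukasiewicz ¬ gives 1 − 0.47 = 0.53
((not b ∧ not (not b → not b)) ∧ not not a) = min(0, 0.53) = 0
(not not not a ∧ ((not b ∧ not (not b → not b)) ∧ not not a)) = min(0.47, 0) = 0
(not not b → (not not not a ∧ ((not b ∧ not (not b → not b)) ∧ not not a))): min(1, 1 − 0.52 + 0) = 0.48
not (not not b → (not not not a ∧ ((not b ∧ not (not b → not b)) ∧ not not a))): Łukasiewicz ¬ gives 1 − 0.48 = 0.52
not not (not not b → (not not not a ∧ ((not b ∧ not (not b → not b)) ∧ not not a))): Łukasiewicz ¬ gives 1 − 0.52 = 0.48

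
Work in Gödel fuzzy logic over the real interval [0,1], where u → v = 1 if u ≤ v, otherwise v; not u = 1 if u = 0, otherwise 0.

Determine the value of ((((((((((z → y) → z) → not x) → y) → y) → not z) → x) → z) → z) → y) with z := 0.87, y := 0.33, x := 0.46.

(z → y): 0.87 > 0.33, so result = 0.33
((z → y) → z): 0.33 ≤ 0.87, so result = 1
not x: Gödel ¬ of 0.46 = 0 (operand ≠ 0)
(((z → y) → z) → not x): 1 > 0, so result = 0
((((z → y) → z) → not x) → y): 0 ≤ 0.33, so result = 1
(((((z → y) → z) → not x) → y) → y): 1 > 0.33, so result = 0.33
not z: Gödel ¬ of 0.87 = 0 (operand ≠ 0)
((((((z → y) → z) → not x) → y) → y) → not z): 0.33 > 0, so result = 0
(((((((z → y) → z) → not x) → y) → y) → not z) → x): 0 ≤ 0.46, so result = 1
((((((((z → y) → z) → not x) → y) → y) → not z) → x) → z): 1 > 0.87, so result = 0.87
(((((((((z → y) → z) → not x) → y) → y) → not z) → x) → z) → z): 0.87 ≤ 0.87, so result = 1
((((((((((z → y) → z) → not x) → y) → y) → not z) → x) → z) → z) → y): 1 > 0.33, so result = 0.33

0.33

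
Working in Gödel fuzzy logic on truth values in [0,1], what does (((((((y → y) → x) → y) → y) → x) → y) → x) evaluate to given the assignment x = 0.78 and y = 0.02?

1.00

(y → y): 0.02 ≤ 0.02, so result = 1
((y → y) → x): 1 > 0.78, so result = 0.78
(((y → y) → x) → y): 0.78 > 0.02, so result = 0.02
((((y → y) → x) → y) → y): 0.02 ≤ 0.02, so result = 1
(((((y → y) → x) → y) → y) → x): 1 > 0.78, so result = 0.78
((((((y → y) → x) → y) → y) → x) → y): 0.78 > 0.02, so result = 0.02
(((((((y → y) → x) → y) → y) → x) → y) → x): 0.02 ≤ 0.78, so result = 1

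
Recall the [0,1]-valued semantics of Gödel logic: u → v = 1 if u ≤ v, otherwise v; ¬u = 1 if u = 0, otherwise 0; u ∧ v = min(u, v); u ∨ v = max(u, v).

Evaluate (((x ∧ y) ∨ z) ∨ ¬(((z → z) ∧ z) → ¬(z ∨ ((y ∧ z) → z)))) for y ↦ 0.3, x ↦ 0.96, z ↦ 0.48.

1.00

(x ∧ y) = min(0.96, 0.3) = 0.3
((x ∧ y) ∨ z) = max(0.3, 0.48) = 0.48
(z → z): 0.48 ≤ 0.48, so result = 1
((z → z) ∧ z) = min(1, 0.48) = 0.48
(y ∧ z) = min(0.3, 0.48) = 0.3
((y ∧ z) → z): 0.3 ≤ 0.48, so result = 1
(z ∨ ((y ∧ z) → z)) = max(0.48, 1) = 1
¬(z ∨ ((y ∧ z) → z)): Gödel ¬ of 1 = 0 (operand ≠ 0)
(((z → z) ∧ z) → ¬(z ∨ ((y ∧ z) → z))): 0.48 > 0, so result = 0
¬(((z → z) ∧ z) → ¬(z ∨ ((y ∧ z) → z))): Gödel ¬ of 0 = 1 (operand is 0)
(((x ∧ y) ∨ z) ∨ ¬(((z → z) ∧ z) → ¬(z ∨ ((y ∧ z) → z)))) = max(0.48, 1) = 1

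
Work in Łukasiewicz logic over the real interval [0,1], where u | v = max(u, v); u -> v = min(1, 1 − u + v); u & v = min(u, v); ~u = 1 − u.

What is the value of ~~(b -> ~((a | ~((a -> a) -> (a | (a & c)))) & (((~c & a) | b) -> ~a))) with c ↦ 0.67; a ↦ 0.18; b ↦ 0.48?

0.70

(a -> a): min(1, 1 − 0.18 + 0.18) = 1
(a & c) = min(0.18, 0.67) = 0.18
(a | (a & c)) = max(0.18, 0.18) = 0.18
((a -> a) -> (a | (a & c))): min(1, 1 − 1 + 0.18) = 0.18
~((a -> a) -> (a | (a & c))): Łukasiewicz ¬ gives 1 − 0.18 = 0.82
(a | ~((a -> a) -> (a | (a & c)))) = max(0.18, 0.82) = 0.82
~c: Łukasiewicz ¬ gives 1 − 0.67 = 0.33
(~c & a) = min(0.33, 0.18) = 0.18
((~c & a) | b) = max(0.18, 0.48) = 0.48
~a: Łukasiewicz ¬ gives 1 − 0.18 = 0.82
(((~c & a) | b) -> ~a): min(1, 1 − 0.48 + 0.82) = 1
((a | ~((a -> a) -> (a | (a & c)))) & (((~c & a) | b) -> ~a)) = min(0.82, 1) = 0.82
~((a | ~((a -> a) -> (a | (a & c)))) & (((~c & a) | b) -> ~a)): Łukasiewicz ¬ gives 1 − 0.82 = 0.18
(b -> ~((a | ~((a -> a) -> (a | (a & c)))) & (((~c & a) | b) -> ~a))): min(1, 1 − 0.48 + 0.18) = 0.7
~(b -> ~((a | ~((a -> a) -> (a | (a & c)))) & (((~c & a) | b) -> ~a))): Łukasiewicz ¬ gives 1 − 0.7 = 0.3
~~(b -> ~((a | ~((a -> a) -> (a | (a & c)))) & (((~c & a) | b) -> ~a))): Łukasiewicz ¬ gives 1 − 0.3 = 0.7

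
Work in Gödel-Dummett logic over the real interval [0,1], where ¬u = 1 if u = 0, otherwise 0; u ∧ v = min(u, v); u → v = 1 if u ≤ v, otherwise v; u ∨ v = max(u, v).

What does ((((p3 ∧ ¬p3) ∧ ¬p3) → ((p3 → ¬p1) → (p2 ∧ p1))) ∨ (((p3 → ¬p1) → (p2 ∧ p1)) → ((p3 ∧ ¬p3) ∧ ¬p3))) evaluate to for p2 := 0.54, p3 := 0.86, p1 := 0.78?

¬p3: Gödel ¬ of 0.86 = 0 (operand ≠ 0)
(p3 ∧ ¬p3) = min(0.86, 0) = 0
¬p3: Gödel ¬ of 0.86 = 0 (operand ≠ 0)
((p3 ∧ ¬p3) ∧ ¬p3) = min(0, 0) = 0
¬p1: Gödel ¬ of 0.78 = 0 (operand ≠ 0)
(p3 → ¬p1): 0.86 > 0, so result = 0
(p2 ∧ p1) = min(0.54, 0.78) = 0.54
((p3 → ¬p1) → (p2 ∧ p1)): 0 ≤ 0.54, so result = 1
(((p3 ∧ ¬p3) ∧ ¬p3) → ((p3 → ¬p1) → (p2 ∧ p1))): 0 ≤ 1, so result = 1
¬p1: Gödel ¬ of 0.78 = 0 (operand ≠ 0)
(p3 → ¬p1): 0.86 > 0, so result = 0
(p2 ∧ p1) = min(0.54, 0.78) = 0.54
((p3 → ¬p1) → (p2 ∧ p1)): 0 ≤ 0.54, so result = 1
¬p3: Gödel ¬ of 0.86 = 0 (operand ≠ 0)
(p3 ∧ ¬p3) = min(0.86, 0) = 0
¬p3: Gödel ¬ of 0.86 = 0 (operand ≠ 0)
((p3 ∧ ¬p3) ∧ ¬p3) = min(0, 0) = 0
(((p3 → ¬p1) → (p2 ∧ p1)) → ((p3 ∧ ¬p3) ∧ ¬p3)): 1 > 0, so result = 0
((((p3 ∧ ¬p3) ∧ ¬p3) → ((p3 → ¬p1) → (p2 ∧ p1))) ∨ (((p3 → ¬p1) → (p2 ∧ p1)) → ((p3 ∧ ¬p3) ∧ ¬p3))) = max(1, 0) = 1

1.00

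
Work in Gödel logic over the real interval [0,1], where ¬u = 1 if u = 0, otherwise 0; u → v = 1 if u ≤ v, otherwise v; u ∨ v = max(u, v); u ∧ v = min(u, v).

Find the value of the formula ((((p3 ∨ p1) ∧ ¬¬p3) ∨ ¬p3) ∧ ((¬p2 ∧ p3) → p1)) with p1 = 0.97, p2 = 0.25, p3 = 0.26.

0.97

(p3 ∨ p1) = max(0.26, 0.97) = 0.97
¬p3: Gödel ¬ of 0.26 = 0 (operand ≠ 0)
¬¬p3: Gödel ¬ of 0 = 1 (operand is 0)
((p3 ∨ p1) ∧ ¬¬p3) = min(0.97, 1) = 0.97
¬p3: Gödel ¬ of 0.26 = 0 (operand ≠ 0)
(((p3 ∨ p1) ∧ ¬¬p3) ∨ ¬p3) = max(0.97, 0) = 0.97
¬p2: Gödel ¬ of 0.25 = 0 (operand ≠ 0)
(¬p2 ∧ p3) = min(0, 0.26) = 0
((¬p2 ∧ p3) → p1): 0 ≤ 0.97, so result = 1
((((p3 ∨ p1) ∧ ¬¬p3) ∨ ¬p3) ∧ ((¬p2 ∧ p3) → p1)) = min(0.97, 1) = 0.97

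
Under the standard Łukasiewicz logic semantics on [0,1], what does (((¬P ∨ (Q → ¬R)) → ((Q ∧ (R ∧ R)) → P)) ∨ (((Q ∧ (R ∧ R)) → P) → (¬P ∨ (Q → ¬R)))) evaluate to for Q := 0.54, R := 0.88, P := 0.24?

¬P: Łukasiewicz ¬ gives 1 − 0.24 = 0.76
¬R: Łukasiewicz ¬ gives 1 − 0.88 = 0.12
(Q → ¬R): min(1, 1 − 0.54 + 0.12) = 0.58
(¬P ∨ (Q → ¬R)) = max(0.76, 0.58) = 0.76
(R ∧ R) = min(0.88, 0.88) = 0.88
(Q ∧ (R ∧ R)) = min(0.54, 0.88) = 0.54
((Q ∧ (R ∧ R)) → P): min(1, 1 − 0.54 + 0.24) = 0.7
((¬P ∨ (Q → ¬R)) → ((Q ∧ (R ∧ R)) → P)): min(1, 1 − 0.76 + 0.7) = 0.94
(R ∧ R) = min(0.88, 0.88) = 0.88
(Q ∧ (R ∧ R)) = min(0.54, 0.88) = 0.54
((Q ∧ (R ∧ R)) → P): min(1, 1 − 0.54 + 0.24) = 0.7
¬P: Łukasiewicz ¬ gives 1 − 0.24 = 0.76
¬R: Łukasiewicz ¬ gives 1 − 0.88 = 0.12
(Q → ¬R): min(1, 1 − 0.54 + 0.12) = 0.58
(¬P ∨ (Q → ¬R)) = max(0.76, 0.58) = 0.76
(((Q ∧ (R ∧ R)) → P) → (¬P ∨ (Q → ¬R))): min(1, 1 − 0.7 + 0.76) = 1
(((¬P ∨ (Q → ¬R)) → ((Q ∧ (R ∧ R)) → P)) ∨ (((Q ∧ (R ∧ R)) → P) → (¬P ∨ (Q → ¬R)))) = max(0.94, 1) = 1

1.00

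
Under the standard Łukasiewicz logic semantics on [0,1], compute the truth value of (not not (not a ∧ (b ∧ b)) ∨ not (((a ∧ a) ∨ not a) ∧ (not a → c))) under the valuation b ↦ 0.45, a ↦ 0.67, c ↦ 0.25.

0.33

not a: Łukasiewicz ¬ gives 1 − 0.67 = 0.33
(b ∧ b) = min(0.45, 0.45) = 0.45
(not a ∧ (b ∧ b)) = min(0.33, 0.45) = 0.33
not (not a ∧ (b ∧ b)): Łukasiewicz ¬ gives 1 − 0.33 = 0.67
not not (not a ∧ (b ∧ b)): Łukasiewicz ¬ gives 1 − 0.67 = 0.33
(a ∧ a) = min(0.67, 0.67) = 0.67
not a: Łukasiewicz ¬ gives 1 − 0.67 = 0.33
((a ∧ a) ∨ not a) = max(0.67, 0.33) = 0.67
not a: Łukasiewicz ¬ gives 1 − 0.67 = 0.33
(not a → c): min(1, 1 − 0.33 + 0.25) = 0.92
(((a ∧ a) ∨ not a) ∧ (not a → c)) = min(0.67, 0.92) = 0.67
not (((a ∧ a) ∨ not a) ∧ (not a → c)): Łukasiewicz ¬ gives 1 − 0.67 = 0.33
(not not (not a ∧ (b ∧ b)) ∨ not (((a ∧ a) ∨ not a) ∧ (not a → c))) = max(0.33, 0.33) = 0.33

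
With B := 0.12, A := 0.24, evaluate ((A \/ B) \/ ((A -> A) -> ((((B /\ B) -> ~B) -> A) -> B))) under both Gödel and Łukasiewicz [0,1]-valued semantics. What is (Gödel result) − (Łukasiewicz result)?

-0.64

Gödel evaluation:
  (A \/ B) = max(0.24, 0.12) = 0.24
  (A -> A): 0.24 ≤ 0.24, so result = 1
  (B /\ B) = min(0.12, 0.12) = 0.12
  ~B: Gödel ¬ of 0.12 = 0 (operand ≠ 0)
  ((B /\ B) -> ~B): 0.12 > 0, so result = 0
  (((B /\ B) -> ~B) -> A): 0 ≤ 0.24, so result = 1
  ((((B /\ B) -> ~B) -> A) -> B): 1 > 0.12, so result = 0.12
  ((A -> A) -> ((((B /\ B) -> ~B) -> A) -> B)): 1 > 0.12, so result = 0.12
  ((A \/ B) \/ ((A -> A) -> ((((B /\ B) -> ~B) -> A) -> B))) = max(0.24, 0.12) = 0.24
  Gödel value = 0.24
Łukasiewicz evaluation:
  (A \/ B) = max(0.24, 0.12) = 0.24
  (A -> A): min(1, 1 − 0.24 + 0.24) = 1
  (B /\ B) = min(0.12, 0.12) = 0.12
  ~B: Łukasiewicz ¬ gives 1 − 0.12 = 0.88
  ((B /\ B) -> ~B): min(1, 1 − 0.12 + 0.88) = 1
  (((B /\ B) -> ~B) -> A): min(1, 1 − 1 + 0.24) = 0.24
  ((((B /\ B) -> ~B) -> A) -> B): min(1, 1 − 0.24 + 0.12) = 0.88
  ((A -> A) -> ((((B /\ B) -> ~B) -> A) -> B)): min(1, 1 − 1 + 0.88) = 0.88
  ((A \/ B) \/ ((A -> A) -> ((((B /\ B) -> ~B) -> A) -> B))) = max(0.24, 0.88) = 0.88
  Łukasiewicz value = 0.88
Difference: 0.24 − 0.88 = -0.64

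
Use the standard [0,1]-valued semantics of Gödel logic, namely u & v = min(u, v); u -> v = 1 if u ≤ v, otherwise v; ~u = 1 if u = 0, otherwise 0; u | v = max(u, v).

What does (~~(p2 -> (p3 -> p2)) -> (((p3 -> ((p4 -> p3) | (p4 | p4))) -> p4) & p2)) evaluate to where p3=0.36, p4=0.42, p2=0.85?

(p3 -> p2): 0.36 ≤ 0.85, so result = 1
(p2 -> (p3 -> p2)): 0.85 ≤ 1, so result = 1
~(p2 -> (p3 -> p2)): Gödel ¬ of 1 = 0 (operand ≠ 0)
~~(p2 -> (p3 -> p2)): Gödel ¬ of 0 = 1 (operand is 0)
(p4 -> p3): 0.42 > 0.36, so result = 0.36
(p4 | p4) = max(0.42, 0.42) = 0.42
((p4 -> p3) | (p4 | p4)) = max(0.36, 0.42) = 0.42
(p3 -> ((p4 -> p3) | (p4 | p4))): 0.36 ≤ 0.42, so result = 1
((p3 -> ((p4 -> p3) | (p4 | p4))) -> p4): 1 > 0.42, so result = 0.42
(((p3 -> ((p4 -> p3) | (p4 | p4))) -> p4) & p2) = min(0.42, 0.85) = 0.42
(~~(p2 -> (p3 -> p2)) -> (((p3 -> ((p4 -> p3) | (p4 | p4))) -> p4) & p2)): 1 > 0.42, so result = 0.42

0.42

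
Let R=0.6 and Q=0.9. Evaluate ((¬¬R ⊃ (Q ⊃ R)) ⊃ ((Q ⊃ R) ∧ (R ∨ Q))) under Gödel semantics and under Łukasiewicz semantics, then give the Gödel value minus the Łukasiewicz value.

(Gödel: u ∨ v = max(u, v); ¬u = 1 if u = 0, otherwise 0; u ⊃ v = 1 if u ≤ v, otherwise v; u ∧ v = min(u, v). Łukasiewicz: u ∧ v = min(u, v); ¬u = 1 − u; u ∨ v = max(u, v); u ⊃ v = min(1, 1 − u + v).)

Gödel evaluation:
  ¬R: Gödel ¬ of 0.6 = 0 (operand ≠ 0)
  ¬¬R: Gödel ¬ of 0 = 1 (operand is 0)
  (Q ⊃ R): 0.9 > 0.6, so result = 0.6
  (¬¬R ⊃ (Q ⊃ R)): 1 > 0.6, so result = 0.6
  (Q ⊃ R): 0.9 > 0.6, so result = 0.6
  (R ∨ Q) = max(0.6, 0.9) = 0.9
  ((Q ⊃ R) ∧ (R ∨ Q)) = min(0.6, 0.9) = 0.6
  ((¬¬R ⊃ (Q ⊃ R)) ⊃ ((Q ⊃ R) ∧ (R ∨ Q))): 0.6 ≤ 0.6, so result = 1
  Gödel value = 1
Łukasiewicz evaluation:
  ¬R: Łukasiewicz ¬ gives 1 − 0.6 = 0.4
  ¬¬R: Łukasiewicz ¬ gives 1 − 0.4 = 0.6
  (Q ⊃ R): min(1, 1 − 0.9 + 0.6) = 0.7
  (¬¬R ⊃ (Q ⊃ R)): min(1, 1 − 0.6 + 0.7) = 1
  (Q ⊃ R): min(1, 1 − 0.9 + 0.6) = 0.7
  (R ∨ Q) = max(0.6, 0.9) = 0.9
  ((Q ⊃ R) ∧ (R ∨ Q)) = min(0.7, 0.9) = 0.7
  ((¬¬R ⊃ (Q ⊃ R)) ⊃ ((Q ⊃ R) ∧ (R ∨ Q))): min(1, 1 − 1 + 0.7) = 0.7
  Łukasiewicz value = 0.7
Difference: 1 − 0.7 = 0.30

0.30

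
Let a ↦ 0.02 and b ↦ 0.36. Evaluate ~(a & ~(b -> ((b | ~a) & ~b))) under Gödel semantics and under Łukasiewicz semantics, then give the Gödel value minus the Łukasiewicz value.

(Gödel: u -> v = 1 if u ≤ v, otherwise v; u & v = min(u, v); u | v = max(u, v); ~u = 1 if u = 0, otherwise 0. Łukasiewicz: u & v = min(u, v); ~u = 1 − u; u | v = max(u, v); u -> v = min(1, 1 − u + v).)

Gödel evaluation:
  ~a: Gödel ¬ of 0.02 = 0 (operand ≠ 0)
  (b | ~a) = max(0.36, 0) = 0.36
  ~b: Gödel ¬ of 0.36 = 0 (operand ≠ 0)
  ((b | ~a) & ~b) = min(0.36, 0) = 0
  (b -> ((b | ~a) & ~b)): 0.36 > 0, so result = 0
  ~(b -> ((b | ~a) & ~b)): Gödel ¬ of 0 = 1 (operand is 0)
  (a & ~(b -> ((b | ~a) & ~b))) = min(0.02, 1) = 0.02
  ~(a & ~(b -> ((b | ~a) & ~b))): Gödel ¬ of 0.02 = 0 (operand ≠ 0)
  Gödel value = 0
Łukasiewicz evaluation:
  ~a: Łukasiewicz ¬ gives 1 − 0.02 = 0.98
  (b | ~a) = max(0.36, 0.98) = 0.98
  ~b: Łukasiewicz ¬ gives 1 − 0.36 = 0.64
  ((b | ~a) & ~b) = min(0.98, 0.64) = 0.64
  (b -> ((b | ~a) & ~b)): min(1, 1 − 0.36 + 0.64) = 1
  ~(b -> ((b | ~a) & ~b)): Łukasiewicz ¬ gives 1 − 1 = 0
  (a & ~(b -> ((b | ~a) & ~b))) = min(0.02, 0) = 0
  ~(a & ~(b -> ((b | ~a) & ~b))): Łukasiewicz ¬ gives 1 − 0 = 1
  Łukasiewicz value = 1
Difference: 0 − 1 = -1.00

-1.00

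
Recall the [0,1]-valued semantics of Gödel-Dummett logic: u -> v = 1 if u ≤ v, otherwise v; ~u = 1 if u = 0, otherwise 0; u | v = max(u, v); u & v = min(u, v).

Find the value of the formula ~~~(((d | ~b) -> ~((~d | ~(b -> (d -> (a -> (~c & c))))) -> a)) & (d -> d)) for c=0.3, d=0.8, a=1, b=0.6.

1.00

~b: Gödel ¬ of 0.6 = 0 (operand ≠ 0)
(d | ~b) = max(0.8, 0) = 0.8
~d: Gödel ¬ of 0.8 = 0 (operand ≠ 0)
~c: Gödel ¬ of 0.3 = 0 (operand ≠ 0)
(~c & c) = min(0, 0.3) = 0
(a -> (~c & c)): 1 > 0, so result = 0
(d -> (a -> (~c & c))): 0.8 > 0, so result = 0
(b -> (d -> (a -> (~c & c)))): 0.6 > 0, so result = 0
~(b -> (d -> (a -> (~c & c)))): Gödel ¬ of 0 = 1 (operand is 0)
(~d | ~(b -> (d -> (a -> (~c & c))))) = max(0, 1) = 1
((~d | ~(b -> (d -> (a -> (~c & c))))) -> a): 1 ≤ 1, so result = 1
~((~d | ~(b -> (d -> (a -> (~c & c))))) -> a): Gödel ¬ of 1 = 0 (operand ≠ 0)
((d | ~b) -> ~((~d | ~(b -> (d -> (a -> (~c & c))))) -> a)): 0.8 > 0, so result = 0
(d -> d): 0.8 ≤ 0.8, so result = 1
(((d | ~b) -> ~((~d | ~(b -> (d -> (a -> (~c & c))))) -> a)) & (d -> d)) = min(0, 1) = 0
~(((d | ~b) -> ~((~d | ~(b -> (d -> (a -> (~c & c))))) -> a)) & (d -> d)): Gödel ¬ of 0 = 1 (operand is 0)
~~(((d | ~b) -> ~((~d | ~(b -> (d -> (a -> (~c & c))))) -> a)) & (d -> d)): Gödel ¬ of 1 = 0 (operand ≠ 0)
~~~(((d | ~b) -> ~((~d | ~(b -> (d -> (a -> (~c & c))))) -> a)) & (d -> d)): Gödel ¬ of 0 = 1 (operand is 0)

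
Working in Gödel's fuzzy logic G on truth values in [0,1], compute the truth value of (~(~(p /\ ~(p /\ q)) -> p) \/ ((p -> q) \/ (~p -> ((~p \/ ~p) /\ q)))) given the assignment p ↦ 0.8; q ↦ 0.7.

(p /\ q) = min(0.8, 0.7) = 0.7
~(p /\ q): Gödel ¬ of 0.7 = 0 (operand ≠ 0)
(p /\ ~(p /\ q)) = min(0.8, 0) = 0
~(p /\ ~(p /\ q)): Gödel ¬ of 0 = 1 (operand is 0)
(~(p /\ ~(p /\ q)) -> p): 1 > 0.8, so result = 0.8
~(~(p /\ ~(p /\ q)) -> p): Gödel ¬ of 0.8 = 0 (operand ≠ 0)
(p -> q): 0.8 > 0.7, so result = 0.7
~p: Gödel ¬ of 0.8 = 0 (operand ≠ 0)
~p: Gödel ¬ of 0.8 = 0 (operand ≠ 0)
~p: Gödel ¬ of 0.8 = 0 (operand ≠ 0)
(~p \/ ~p) = max(0, 0) = 0
((~p \/ ~p) /\ q) = min(0, 0.7) = 0
(~p -> ((~p \/ ~p) /\ q)): 0 ≤ 0, so result = 1
((p -> q) \/ (~p -> ((~p \/ ~p) /\ q))) = max(0.7, 1) = 1
(~(~(p /\ ~(p /\ q)) -> p) \/ ((p -> q) \/ (~p -> ((~p \/ ~p) /\ q)))) = max(0, 1) = 1

1.00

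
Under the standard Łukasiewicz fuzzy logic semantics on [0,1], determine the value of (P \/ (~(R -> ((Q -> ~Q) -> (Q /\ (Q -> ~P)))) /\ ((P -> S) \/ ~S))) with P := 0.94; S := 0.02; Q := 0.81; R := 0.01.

~Q: Łukasiewicz ¬ gives 1 − 0.81 = 0.19
(Q -> ~Q): min(1, 1 − 0.81 + 0.19) = 0.38
~P: Łukasiewicz ¬ gives 1 − 0.94 = 0.06
(Q -> ~P): min(1, 1 − 0.81 + 0.06) = 0.25
(Q /\ (Q -> ~P)) = min(0.81, 0.25) = 0.25
((Q -> ~Q) -> (Q /\ (Q -> ~P))): min(1, 1 − 0.38 + 0.25) = 0.87
(R -> ((Q -> ~Q) -> (Q /\ (Q -> ~P)))): min(1, 1 − 0.01 + 0.87) = 1
~(R -> ((Q -> ~Q) -> (Q /\ (Q -> ~P)))): Łukasiewicz ¬ gives 1 − 1 = 0
(P -> S): min(1, 1 − 0.94 + 0.02) = 0.08
~S: Łukasiewicz ¬ gives 1 − 0.02 = 0.98
((P -> S) \/ ~S) = max(0.08, 0.98) = 0.98
(~(R -> ((Q -> ~Q) -> (Q /\ (Q -> ~P)))) /\ ((P -> S) \/ ~S)) = min(0, 0.98) = 0
(P \/ (~(R -> ((Q -> ~Q) -> (Q /\ (Q -> ~P)))) /\ ((P -> S) \/ ~S))) = max(0.94, 0) = 0.94

0.94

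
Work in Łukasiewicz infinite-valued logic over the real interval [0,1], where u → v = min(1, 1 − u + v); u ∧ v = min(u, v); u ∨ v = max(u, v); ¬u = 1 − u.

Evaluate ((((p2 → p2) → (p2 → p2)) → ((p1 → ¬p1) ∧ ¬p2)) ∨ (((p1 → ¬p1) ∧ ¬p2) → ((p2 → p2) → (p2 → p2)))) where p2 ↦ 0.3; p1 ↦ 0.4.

1.00

(p2 → p2): min(1, 1 − 0.3 + 0.3) = 1
(p2 → p2): min(1, 1 − 0.3 + 0.3) = 1
((p2 → p2) → (p2 → p2)): min(1, 1 − 1 + 1) = 1
¬p1: Łukasiewicz ¬ gives 1 − 0.4 = 0.6
(p1 → ¬p1): min(1, 1 − 0.4 + 0.6) = 1
¬p2: Łukasiewicz ¬ gives 1 − 0.3 = 0.7
((p1 → ¬p1) ∧ ¬p2) = min(1, 0.7) = 0.7
(((p2 → p2) → (p2 → p2)) → ((p1 → ¬p1) ∧ ¬p2)): min(1, 1 − 1 + 0.7) = 0.7
¬p1: Łukasiewicz ¬ gives 1 − 0.4 = 0.6
(p1 → ¬p1): min(1, 1 − 0.4 + 0.6) = 1
¬p2: Łukasiewicz ¬ gives 1 − 0.3 = 0.7
((p1 → ¬p1) ∧ ¬p2) = min(1, 0.7) = 0.7
(p2 → p2): min(1, 1 − 0.3 + 0.3) = 1
(p2 → p2): min(1, 1 − 0.3 + 0.3) = 1
((p2 → p2) → (p2 → p2)): min(1, 1 − 1 + 1) = 1
(((p1 → ¬p1) ∧ ¬p2) → ((p2 → p2) → (p2 → p2))): min(1, 1 − 0.7 + 1) = 1
((((p2 → p2) → (p2 → p2)) → ((p1 → ¬p1) ∧ ¬p2)) ∨ (((p1 → ¬p1) ∧ ¬p2) → ((p2 → p2) → (p2 → p2)))) = max(0.7, 1) = 1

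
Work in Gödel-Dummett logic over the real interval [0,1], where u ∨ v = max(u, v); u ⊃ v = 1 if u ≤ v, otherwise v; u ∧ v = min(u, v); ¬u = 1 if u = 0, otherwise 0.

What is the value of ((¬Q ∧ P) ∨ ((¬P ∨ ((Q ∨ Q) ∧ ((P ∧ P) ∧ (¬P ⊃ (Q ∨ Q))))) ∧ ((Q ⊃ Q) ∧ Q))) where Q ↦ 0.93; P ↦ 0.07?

0.07

¬Q: Gödel ¬ of 0.93 = 0 (operand ≠ 0)
(¬Q ∧ P) = min(0, 0.07) = 0
¬P: Gödel ¬ of 0.07 = 0 (operand ≠ 0)
(Q ∨ Q) = max(0.93, 0.93) = 0.93
(P ∧ P) = min(0.07, 0.07) = 0.07
¬P: Gödel ¬ of 0.07 = 0 (operand ≠ 0)
(Q ∨ Q) = max(0.93, 0.93) = 0.93
(¬P ⊃ (Q ∨ Q)): 0 ≤ 0.93, so result = 1
((P ∧ P) ∧ (¬P ⊃ (Q ∨ Q))) = min(0.07, 1) = 0.07
((Q ∨ Q) ∧ ((P ∧ P) ∧ (¬P ⊃ (Q ∨ Q)))) = min(0.93, 0.07) = 0.07
(¬P ∨ ((Q ∨ Q) ∧ ((P ∧ P) ∧ (¬P ⊃ (Q ∨ Q))))) = max(0, 0.07) = 0.07
(Q ⊃ Q): 0.93 ≤ 0.93, so result = 1
((Q ⊃ Q) ∧ Q) = min(1, 0.93) = 0.93
((¬P ∨ ((Q ∨ Q) ∧ ((P ∧ P) ∧ (¬P ⊃ (Q ∨ Q))))) ∧ ((Q ⊃ Q) ∧ Q)) = min(0.07, 0.93) = 0.07
((¬Q ∧ P) ∨ ((¬P ∨ ((Q ∨ Q) ∧ ((P ∧ P) ∧ (¬P ⊃ (Q ∨ Q))))) ∧ ((Q ⊃ Q) ∧ Q))) = max(0, 0.07) = 0.07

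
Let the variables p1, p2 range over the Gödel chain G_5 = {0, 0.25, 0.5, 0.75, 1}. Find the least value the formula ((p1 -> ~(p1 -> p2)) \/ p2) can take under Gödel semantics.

0.25

The minimum is attained at p1 = 0.25, p2 = 0.25:
  (p1 -> p2): 0.25 ≤ 0.25, so result = 1
  ~(p1 -> p2): Gödel ¬ of 1 = 0 (operand ≠ 0)
  (p1 -> ~(p1 -> p2)): 0.25 > 0, so result = 0
  ((p1 -> ~(p1 -> p2)) \/ p2) = max(0, 0.25) = 0.25
Checking all 25 assignments confirms none give a value below 0.25.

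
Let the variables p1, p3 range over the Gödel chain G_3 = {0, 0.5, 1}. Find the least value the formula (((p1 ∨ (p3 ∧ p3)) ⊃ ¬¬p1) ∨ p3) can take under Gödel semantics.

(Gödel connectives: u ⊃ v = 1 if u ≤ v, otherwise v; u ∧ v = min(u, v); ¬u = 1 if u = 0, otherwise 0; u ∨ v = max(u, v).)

0.50

The minimum is attained at p1 = 0, p3 = 0.5:
  (p3 ∧ p3) = min(0.5, 0.5) = 0.5
  (p1 ∨ (p3 ∧ p3)) = max(0, 0.5) = 0.5
  ¬p1: Gödel ¬ of 0 = 1 (operand is 0)
  ¬¬p1: Gödel ¬ of 1 = 0 (operand ≠ 0)
  ((p1 ∨ (p3 ∧ p3)) ⊃ ¬¬p1): 0.5 > 0, so result = 0
  (((p1 ∨ (p3 ∧ p3)) ⊃ ¬¬p1) ∨ p3) = max(0, 0.5) = 0.5
Checking all 9 assignments confirms none give a value below 0.50.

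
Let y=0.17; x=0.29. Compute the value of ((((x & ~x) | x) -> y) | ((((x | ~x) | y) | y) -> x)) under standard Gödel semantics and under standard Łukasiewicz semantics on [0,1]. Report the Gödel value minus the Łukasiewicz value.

0.12

Gödel evaluation:
  ~x: Gödel ¬ of 0.29 = 0 (operand ≠ 0)
  (x & ~x) = min(0.29, 0) = 0
  ((x & ~x) | x) = max(0, 0.29) = 0.29
  (((x & ~x) | x) -> y): 0.29 > 0.17, so result = 0.17
  ~x: Gödel ¬ of 0.29 = 0 (operand ≠ 0)
  (x | ~x) = max(0.29, 0) = 0.29
  ((x | ~x) | y) = max(0.29, 0.17) = 0.29
  (((x | ~x) | y) | y) = max(0.29, 0.17) = 0.29
  ((((x | ~x) | y) | y) -> x): 0.29 ≤ 0.29, so result = 1
  ((((x & ~x) | x) -> y) | ((((x | ~x) | y) | y) -> x)) = max(0.17, 1) = 1
  Gödel value = 1
Łukasiewicz evaluation:
  ~x: Łukasiewicz ¬ gives 1 − 0.29 = 0.71
  (x & ~x) = min(0.29, 0.71) = 0.29
  ((x & ~x) | x) = max(0.29, 0.29) = 0.29
  (((x & ~x) | x) -> y): min(1, 1 − 0.29 + 0.17) = 0.88
  ~x: Łukasiewicz ¬ gives 1 − 0.29 = 0.71
  (x | ~x) = max(0.29, 0.71) = 0.71
  ((x | ~x) | y) = max(0.71, 0.17) = 0.71
  (((x | ~x) | y) | y) = max(0.71, 0.17) = 0.71
  ((((x | ~x) | y) | y) -> x): min(1, 1 − 0.71 + 0.29) = 0.58
  ((((x & ~x) | x) -> y) | ((((x | ~x) | y) | y) -> x)) = max(0.88, 0.58) = 0.88
  Łukasiewicz value = 0.88
Difference: 1 − 0.88 = 0.12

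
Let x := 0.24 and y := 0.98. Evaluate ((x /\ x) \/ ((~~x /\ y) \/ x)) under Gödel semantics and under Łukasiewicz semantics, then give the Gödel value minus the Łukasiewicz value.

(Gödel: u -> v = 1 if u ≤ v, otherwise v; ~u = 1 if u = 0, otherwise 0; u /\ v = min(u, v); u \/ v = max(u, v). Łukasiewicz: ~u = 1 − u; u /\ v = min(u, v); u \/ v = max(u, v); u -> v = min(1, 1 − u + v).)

Gödel evaluation:
  (x /\ x) = min(0.24, 0.24) = 0.24
  ~x: Gödel ¬ of 0.24 = 0 (operand ≠ 0)
  ~~x: Gödel ¬ of 0 = 1 (operand is 0)
  (~~x /\ y) = min(1, 0.98) = 0.98
  ((~~x /\ y) \/ x) = max(0.98, 0.24) = 0.98
  ((x /\ x) \/ ((~~x /\ y) \/ x)) = max(0.24, 0.98) = 0.98
  Gödel value = 0.98
Łukasiewicz evaluation:
  (x /\ x) = min(0.24, 0.24) = 0.24
  ~x: Łukasiewicz ¬ gives 1 − 0.24 = 0.76
  ~~x: Łukasiewicz ¬ gives 1 − 0.76 = 0.24
  (~~x /\ y) = min(0.24, 0.98) = 0.24
  ((~~x /\ y) \/ x) = max(0.24, 0.24) = 0.24
  ((x /\ x) \/ ((~~x /\ y) \/ x)) = max(0.24, 0.24) = 0.24
  Łukasiewicz value = 0.24
Difference: 0.98 − 0.24 = 0.74

0.74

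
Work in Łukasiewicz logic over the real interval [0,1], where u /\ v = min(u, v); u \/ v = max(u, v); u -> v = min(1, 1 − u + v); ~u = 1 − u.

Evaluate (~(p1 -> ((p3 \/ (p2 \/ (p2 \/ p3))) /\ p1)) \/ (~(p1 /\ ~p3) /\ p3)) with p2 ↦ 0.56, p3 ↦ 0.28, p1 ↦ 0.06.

0.28

(p2 \/ p3) = max(0.56, 0.28) = 0.56
(p2 \/ (p2 \/ p3)) = max(0.56, 0.56) = 0.56
(p3 \/ (p2 \/ (p2 \/ p3))) = max(0.28, 0.56) = 0.56
((p3 \/ (p2 \/ (p2 \/ p3))) /\ p1) = min(0.56, 0.06) = 0.06
(p1 -> ((p3 \/ (p2 \/ (p2 \/ p3))) /\ p1)): min(1, 1 − 0.06 + 0.06) = 1
~(p1 -> ((p3 \/ (p2 \/ (p2 \/ p3))) /\ p1)): Łukasiewicz ¬ gives 1 − 1 = 0
~p3: Łukasiewicz ¬ gives 1 − 0.28 = 0.72
(p1 /\ ~p3) = min(0.06, 0.72) = 0.06
~(p1 /\ ~p3): Łukasiewicz ¬ gives 1 − 0.06 = 0.94
(~(p1 /\ ~p3) /\ p3) = min(0.94, 0.28) = 0.28
(~(p1 -> ((p3 \/ (p2 \/ (p2 \/ p3))) /\ p1)) \/ (~(p1 /\ ~p3) /\ p3)) = max(0, 0.28) = 0.28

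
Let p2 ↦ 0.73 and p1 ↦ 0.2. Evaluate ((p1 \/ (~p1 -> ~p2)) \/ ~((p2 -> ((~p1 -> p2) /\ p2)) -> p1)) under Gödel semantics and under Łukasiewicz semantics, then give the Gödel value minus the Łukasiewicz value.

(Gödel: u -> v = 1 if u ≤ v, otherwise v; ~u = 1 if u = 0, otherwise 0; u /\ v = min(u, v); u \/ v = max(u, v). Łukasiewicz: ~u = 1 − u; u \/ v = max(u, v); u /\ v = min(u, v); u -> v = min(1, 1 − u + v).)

0.20

Gödel evaluation:
  ~p1: Gödel ¬ of 0.2 = 0 (operand ≠ 0)
  ~p2: Gödel ¬ of 0.73 = 0 (operand ≠ 0)
  (~p1 -> ~p2): 0 ≤ 0, so result = 1
  (p1 \/ (~p1 -> ~p2)) = max(0.2, 1) = 1
  ~p1: Gödel ¬ of 0.2 = 0 (operand ≠ 0)
  (~p1 -> p2): 0 ≤ 0.73, so result = 1
  ((~p1 -> p2) /\ p2) = min(1, 0.73) = 0.73
  (p2 -> ((~p1 -> p2) /\ p2)): 0.73 ≤ 0.73, so result = 1
  ((p2 -> ((~p1 -> p2) /\ p2)) -> p1): 1 > 0.2, so result = 0.2
  ~((p2 -> ((~p1 -> p2) /\ p2)) -> p1): Gödel ¬ of 0.2 = 0 (operand ≠ 0)
  ((p1 \/ (~p1 -> ~p2)) \/ ~((p2 -> ((~p1 -> p2) /\ p2)) -> p1)) = max(1, 0) = 1
  Gödel value = 1
Łukasiewicz evaluation:
  ~p1: Łukasiewicz ¬ gives 1 − 0.2 = 0.8
  ~p2: Łukasiewicz ¬ gives 1 − 0.73 = 0.27
  (~p1 -> ~p2): min(1, 1 − 0.8 + 0.27) = 0.47
  (p1 \/ (~p1 -> ~p2)) = max(0.2, 0.47) = 0.47
  ~p1: Łukasiewicz ¬ gives 1 − 0.2 = 0.8
  (~p1 -> p2): min(1, 1 − 0.8 + 0.73) = 0.93
  ((~p1 -> p2) /\ p2) = min(0.93, 0.73) = 0.73
  (p2 -> ((~p1 -> p2) /\ p2)): min(1, 1 − 0.73 + 0.73) = 1
  ((p2 -> ((~p1 -> p2) /\ p2)) -> p1): min(1, 1 − 1 + 0.2) = 0.2
  ~((p2 -> ((~p1 -> p2) /\ p2)) -> p1): Łukasiewicz ¬ gives 1 − 0.2 = 0.8
  ((p1 \/ (~p1 -> ~p2)) \/ ~((p2 -> ((~p1 -> p2) /\ p2)) -> p1)) = max(0.47, 0.8) = 0.8
  Łukasiewicz value = 0.8
Difference: 1 − 0.8 = 0.20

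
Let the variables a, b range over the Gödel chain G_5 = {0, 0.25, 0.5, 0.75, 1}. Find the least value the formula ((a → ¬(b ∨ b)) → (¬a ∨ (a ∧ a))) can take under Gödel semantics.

0.25

The minimum is attained at a = 0.25, b = 0:
  (b ∨ b) = max(0, 0) = 0
  ¬(b ∨ b): Gödel ¬ of 0 = 1 (operand is 0)
  (a → ¬(b ∨ b)): 0.25 ≤ 1, so result = 1
  ¬a: Gödel ¬ of 0.25 = 0 (operand ≠ 0)
  (a ∧ a) = min(0.25, 0.25) = 0.25
  (¬a ∨ (a ∧ a)) = max(0, 0.25) = 0.25
  ((a → ¬(b ∨ b)) → (¬a ∨ (a ∧ a))): 1 > 0.25, so result = 0.25
Checking all 25 assignments confirms none give a value below 0.25.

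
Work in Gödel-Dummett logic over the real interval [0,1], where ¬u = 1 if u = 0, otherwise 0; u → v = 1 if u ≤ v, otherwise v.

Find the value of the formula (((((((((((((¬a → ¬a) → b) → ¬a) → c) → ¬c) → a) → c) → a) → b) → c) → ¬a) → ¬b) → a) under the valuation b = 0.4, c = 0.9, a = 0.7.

¬a: Gödel ¬ of 0.7 = 0 (operand ≠ 0)
¬a: Gödel ¬ of 0.7 = 0 (operand ≠ 0)
(¬a → ¬a): 0 ≤ 0, so result = 1
((¬a → ¬a) → b): 1 > 0.4, so result = 0.4
¬a: Gödel ¬ of 0.7 = 0 (operand ≠ 0)
(((¬a → ¬a) → b) → ¬a): 0.4 > 0, so result = 0
((((¬a → ¬a) → b) → ¬a) → c): 0 ≤ 0.9, so result = 1
¬c: Gödel ¬ of 0.9 = 0 (operand ≠ 0)
(((((¬a → ¬a) → b) → ¬a) → c) → ¬c): 1 > 0, so result = 0
((((((¬a → ¬a) → b) → ¬a) → c) → ¬c) → a): 0 ≤ 0.7, so result = 1
(((((((¬a → ¬a) → b) → ¬a) → c) → ¬c) → a) → c): 1 > 0.9, so result = 0.9
((((((((¬a → ¬a) → b) → ¬a) → c) → ¬c) → a) → c) → a): 0.9 > 0.7, so result = 0.7
(((((((((¬a → ¬a) → b) → ¬a) → c) → ¬c) → a) → c) → a) → b): 0.7 > 0.4, so result = 0.4
((((((((((¬a → ¬a) → b) → ¬a) → c) → ¬c) → a) → c) → a) → b) → c): 0.4 ≤ 0.9, so result = 1
¬a: Gödel ¬ of 0.7 = 0 (operand ≠ 0)
(((((((((((¬a → ¬a) → b) → ¬a) → c) → ¬c) → a) → c) → a) → b) → c) → ¬a): 1 > 0, so result = 0
¬b: Gödel ¬ of 0.4 = 0 (operand ≠ 0)
((((((((((((¬a → ¬a) → b) → ¬a) → c) → ¬c) → a) → c) → a) → b) → c) → ¬a) → ¬b): 0 ≤ 0, so result = 1
(((((((((((((¬a → ¬a) → b) → ¬a) → c) → ¬c) → a) → c) → a) → b) → c) → ¬a) → ¬b) → a): 1 > 0.7, so result = 0.7

0.70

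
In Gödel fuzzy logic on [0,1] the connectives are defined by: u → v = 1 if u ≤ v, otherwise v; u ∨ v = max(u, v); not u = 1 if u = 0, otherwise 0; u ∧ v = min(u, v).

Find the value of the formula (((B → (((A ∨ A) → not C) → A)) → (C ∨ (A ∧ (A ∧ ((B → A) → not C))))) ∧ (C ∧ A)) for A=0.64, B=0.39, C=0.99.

0.64

(A ∨ A) = max(0.64, 0.64) = 0.64
not C: Gödel ¬ of 0.99 = 0 (operand ≠ 0)
((A ∨ A) → not C): 0.64 > 0, so result = 0
(((A ∨ A) → not C) → A): 0 ≤ 0.64, so result = 1
(B → (((A ∨ A) → not C) → A)): 0.39 ≤ 1, so result = 1
(B → A): 0.39 ≤ 0.64, so result = 1
not C: Gödel ¬ of 0.99 = 0 (operand ≠ 0)
((B → A) → not C): 1 > 0, so result = 0
(A ∧ ((B → A) → not C)) = min(0.64, 0) = 0
(A ∧ (A ∧ ((B → A) → not C))) = min(0.64, 0) = 0
(C ∨ (A ∧ (A ∧ ((B → A) → not C)))) = max(0.99, 0) = 0.99
((B → (((A ∨ A) → not C) → A)) → (C ∨ (A ∧ (A ∧ ((B → A) → not C))))): 1 > 0.99, so result = 0.99
(C ∧ A) = min(0.99, 0.64) = 0.64
(((B → (((A ∨ A) → not C) → A)) → (C ∨ (A ∧ (A ∧ ((B → A) → not C))))) ∧ (C ∧ A)) = min(0.99, 0.64) = 0.64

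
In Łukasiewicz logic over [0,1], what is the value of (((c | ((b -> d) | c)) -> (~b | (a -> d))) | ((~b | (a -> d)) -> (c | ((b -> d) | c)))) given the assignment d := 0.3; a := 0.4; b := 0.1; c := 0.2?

(b -> d): min(1, 1 − 0.1 + 0.3) = 1
((b -> d) | c) = max(1, 0.2) = 1
(c | ((b -> d) | c)) = max(0.2, 1) = 1
~b: Łukasiewicz ¬ gives 1 − 0.1 = 0.9
(a -> d): min(1, 1 − 0.4 + 0.3) = 0.9
(~b | (a -> d)) = max(0.9, 0.9) = 0.9
((c | ((b -> d) | c)) -> (~b | (a -> d))): min(1, 1 − 1 + 0.9) = 0.9
~b: Łukasiewicz ¬ gives 1 − 0.1 = 0.9
(a -> d): min(1, 1 − 0.4 + 0.3) = 0.9
(~b | (a -> d)) = max(0.9, 0.9) = 0.9
(b -> d): min(1, 1 − 0.1 + 0.3) = 1
((b -> d) | c) = max(1, 0.2) = 1
(c | ((b -> d) | c)) = max(0.2, 1) = 1
((~b | (a -> d)) -> (c | ((b -> d) | c))): min(1, 1 − 0.9 + 1) = 1
(((c | ((b -> d) | c)) -> (~b | (a -> d))) | ((~b | (a -> d)) -> (c | ((b -> d) | c)))) = max(0.9, 1) = 1

1.00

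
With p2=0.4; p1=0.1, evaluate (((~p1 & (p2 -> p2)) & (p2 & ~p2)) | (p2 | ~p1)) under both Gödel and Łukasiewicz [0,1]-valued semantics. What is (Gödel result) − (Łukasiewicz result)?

-0.50

Gödel evaluation:
  ~p1: Gödel ¬ of 0.1 = 0 (operand ≠ 0)
  (p2 -> p2): 0.4 ≤ 0.4, so result = 1
  (~p1 & (p2 -> p2)) = min(0, 1) = 0
  ~p2: Gödel ¬ of 0.4 = 0 (operand ≠ 0)
  (p2 & ~p2) = min(0.4, 0) = 0
  ((~p1 & (p2 -> p2)) & (p2 & ~p2)) = min(0, 0) = 0
  ~p1: Gödel ¬ of 0.1 = 0 (operand ≠ 0)
  (p2 | ~p1) = max(0.4, 0) = 0.4
  (((~p1 & (p2 -> p2)) & (p2 & ~p2)) | (p2 | ~p1)) = max(0, 0.4) = 0.4
  Gödel value = 0.4
Łukasiewicz evaluation:
  ~p1: Łukasiewicz ¬ gives 1 − 0.1 = 0.9
  (p2 -> p2): min(1, 1 − 0.4 + 0.4) = 1
  (~p1 & (p2 -> p2)) = min(0.9, 1) = 0.9
  ~p2: Łukasiewicz ¬ gives 1 − 0.4 = 0.6
  (p2 & ~p2) = min(0.4, 0.6) = 0.4
  ((~p1 & (p2 -> p2)) & (p2 & ~p2)) = min(0.9, 0.4) = 0.4
  ~p1: Łukasiewicz ¬ gives 1 − 0.1 = 0.9
  (p2 | ~p1) = max(0.4, 0.9) = 0.9
  (((~p1 & (p2 -> p2)) & (p2 & ~p2)) | (p2 | ~p1)) = max(0.4, 0.9) = 0.9
  Łukasiewicz value = 0.9
Difference: 0.4 − 0.9 = -0.50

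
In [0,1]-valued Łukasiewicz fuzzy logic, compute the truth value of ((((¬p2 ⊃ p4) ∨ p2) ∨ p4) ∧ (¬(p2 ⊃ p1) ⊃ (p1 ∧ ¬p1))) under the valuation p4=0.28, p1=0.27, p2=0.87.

0.67

¬p2: Łukasiewicz ¬ gives 1 − 0.87 = 0.13
(¬p2 ⊃ p4): min(1, 1 − 0.13 + 0.28) = 1
((¬p2 ⊃ p4) ∨ p2) = max(1, 0.87) = 1
(((¬p2 ⊃ p4) ∨ p2) ∨ p4) = max(1, 0.28) = 1
(p2 ⊃ p1): min(1, 1 − 0.87 + 0.27) = 0.4
¬(p2 ⊃ p1): Łukasiewicz ¬ gives 1 − 0.4 = 0.6
¬p1: Łukasiewicz ¬ gives 1 − 0.27 = 0.73
(p1 ∧ ¬p1) = min(0.27, 0.73) = 0.27
(¬(p2 ⊃ p1) ⊃ (p1 ∧ ¬p1)): min(1, 1 − 0.6 + 0.27) = 0.67
((((¬p2 ⊃ p4) ∨ p2) ∨ p4) ∧ (¬(p2 ⊃ p1) ⊃ (p1 ∧ ¬p1))) = min(1, 0.67) = 0.67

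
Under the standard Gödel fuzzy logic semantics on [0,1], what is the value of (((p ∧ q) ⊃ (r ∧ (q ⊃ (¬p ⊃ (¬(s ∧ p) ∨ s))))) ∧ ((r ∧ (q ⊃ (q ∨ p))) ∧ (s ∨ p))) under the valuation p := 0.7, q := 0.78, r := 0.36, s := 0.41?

0.36

(p ∧ q) = min(0.7, 0.78) = 0.7
¬p: Gödel ¬ of 0.7 = 0 (operand ≠ 0)
(s ∧ p) = min(0.41, 0.7) = 0.41
¬(s ∧ p): Gödel ¬ of 0.41 = 0 (operand ≠ 0)
(¬(s ∧ p) ∨ s) = max(0, 0.41) = 0.41
(¬p ⊃ (¬(s ∧ p) ∨ s)): 0 ≤ 0.41, so result = 1
(q ⊃ (¬p ⊃ (¬(s ∧ p) ∨ s))): 0.78 ≤ 1, so result = 1
(r ∧ (q ⊃ (¬p ⊃ (¬(s ∧ p) ∨ s)))) = min(0.36, 1) = 0.36
((p ∧ q) ⊃ (r ∧ (q ⊃ (¬p ⊃ (¬(s ∧ p) ∨ s))))): 0.7 > 0.36, so result = 0.36
(q ∨ p) = max(0.78, 0.7) = 0.78
(q ⊃ (q ∨ p)): 0.78 ≤ 0.78, so result = 1
(r ∧ (q ⊃ (q ∨ p))) = min(0.36, 1) = 0.36
(s ∨ p) = max(0.41, 0.7) = 0.7
((r ∧ (q ⊃ (q ∨ p))) ∧ (s ∨ p)) = min(0.36, 0.7) = 0.36
(((p ∧ q) ⊃ (r ∧ (q ⊃ (¬p ⊃ (¬(s ∧ p) ∨ s))))) ∧ ((r ∧ (q ⊃ (q ∨ p))) ∧ (s ∨ p))) = min(0.36, 0.36) = 0.36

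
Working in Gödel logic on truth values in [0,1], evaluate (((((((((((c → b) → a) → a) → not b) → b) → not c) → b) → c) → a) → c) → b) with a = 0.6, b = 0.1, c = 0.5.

(c → b): 0.5 > 0.1, so result = 0.1
((c → b) → a): 0.1 ≤ 0.6, so result = 1
(((c → b) → a) → a): 1 > 0.6, so result = 0.6
not b: Gödel ¬ of 0.1 = 0 (operand ≠ 0)
((((c → b) → a) → a) → not b): 0.6 > 0, so result = 0
(((((c → b) → a) → a) → not b) → b): 0 ≤ 0.1, so result = 1
not c: Gödel ¬ of 0.5 = 0 (operand ≠ 0)
((((((c → b) → a) → a) → not b) → b) → not c): 1 > 0, so result = 0
(((((((c → b) → a) → a) → not b) → b) → not c) → b): 0 ≤ 0.1, so result = 1
((((((((c → b) → a) → a) → not b) → b) → not c) → b) → c): 1 > 0.5, so result = 0.5
(((((((((c → b) → a) → a) → not b) → b) → not c) → b) → c) → a): 0.5 ≤ 0.6, so result = 1
((((((((((c → b) → a) → a) → not b) → b) → not c) → b) → c) → a) → c): 1 > 0.5, so result = 0.5
(((((((((((c → b) → a) → a) → not b) → b) → not c) → b) → c) → a) → c) → b): 0.5 > 0.1, so result = 0.1

0.10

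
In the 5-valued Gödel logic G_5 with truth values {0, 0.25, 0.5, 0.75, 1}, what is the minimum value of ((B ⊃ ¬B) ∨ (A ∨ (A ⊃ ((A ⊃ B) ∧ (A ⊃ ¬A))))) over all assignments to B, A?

0.25

The minimum is attained at B = 0.25, A = 0.25:
  ¬B: Gödel ¬ of 0.25 = 0 (operand ≠ 0)
  (B ⊃ ¬B): 0.25 > 0, so result = 0
  (A ⊃ B): 0.25 ≤ 0.25, so result = 1
  ¬A: Gödel ¬ of 0.25 = 0 (operand ≠ 0)
  (A ⊃ ¬A): 0.25 > 0, so result = 0
  ((A ⊃ B) ∧ (A ⊃ ¬A)) = min(1, 0) = 0
  (A ⊃ ((A ⊃ B) ∧ (A ⊃ ¬A))): 0.25 > 0, so result = 0
  (A ∨ (A ⊃ ((A ⊃ B) ∧ (A ⊃ ¬A)))) = max(0.25, 0) = 0.25
  ((B ⊃ ¬B) ∨ (A ∨ (A ⊃ ((A ⊃ B) ∧ (A ⊃ ¬A))))) = max(0, 0.25) = 0.25
Checking all 25 assignments confirms none give a value below 0.25.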